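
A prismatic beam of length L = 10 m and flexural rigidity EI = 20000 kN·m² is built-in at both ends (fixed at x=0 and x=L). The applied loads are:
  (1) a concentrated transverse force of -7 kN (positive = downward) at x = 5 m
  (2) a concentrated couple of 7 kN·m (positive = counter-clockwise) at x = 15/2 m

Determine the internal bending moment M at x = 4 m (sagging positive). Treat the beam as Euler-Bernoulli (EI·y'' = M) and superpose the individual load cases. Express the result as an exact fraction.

M(4) = -343/80 kN·m

Load 1 — point force P=-7 kN at a=5 m (b=L-a=5):
  M_1 = Pb²(3a+b)x/L³ - Pab²/L²  [x≤a] = (-7)·5²·(3·5+5)·4/10³ - (-7)·5·5²/10² = -21/4 kN·m
Load 2 — applied couple M₀=7 kN·m at a=15/2 m (b=L-a=5/2):
  M_2 = R_Ax - M_A  [x≤a] with R_A=63/80, M_A=35/16 = (63/80)·4 - (35/16) = 77/80 kN·m
Superposition: M = Σ M_i = -343/80 kN·m ≈ -4.287500 kN·m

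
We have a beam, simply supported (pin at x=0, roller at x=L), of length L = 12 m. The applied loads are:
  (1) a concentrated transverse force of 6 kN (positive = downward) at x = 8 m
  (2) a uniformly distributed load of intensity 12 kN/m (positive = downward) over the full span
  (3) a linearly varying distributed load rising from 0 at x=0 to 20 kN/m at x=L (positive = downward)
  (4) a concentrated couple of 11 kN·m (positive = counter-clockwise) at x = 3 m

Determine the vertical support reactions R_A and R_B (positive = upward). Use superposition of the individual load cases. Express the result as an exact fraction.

R_A = 1379/12 kN, R_B = 1861/12 kN

Load 1 — point force P=6 kN at a=8 m (b=L-a=4):
  R_A = Pb/L = 6·4/12 = 2 kN
  R_B = Pa/L = 6·8/12 = 4 kN
Load 2 — uniform load w=12 kN/m over full span:
  R_A = wL/2 = 12·12/2 = 72 kN
  R_B = wL/2 = 12·12/2 = 72 kN
Load 3 — triangular load w₀=20 kN/m (0→w₀ over full span):
  R_A = w₀L/6 = 20·12/6 = 40 kN
  R_B = w₀L/3 = 20·12/3 = 80 kN
Load 4 — applied couple M₀=11 kN·m at a=3 m (b=L-a=9):
  R_A = M₀/L = 11/12 kN
  R_B = -M₀/L = -11/12 kN
Superposition: R_A = 1379/12 kN, R_B = 1861/12 kN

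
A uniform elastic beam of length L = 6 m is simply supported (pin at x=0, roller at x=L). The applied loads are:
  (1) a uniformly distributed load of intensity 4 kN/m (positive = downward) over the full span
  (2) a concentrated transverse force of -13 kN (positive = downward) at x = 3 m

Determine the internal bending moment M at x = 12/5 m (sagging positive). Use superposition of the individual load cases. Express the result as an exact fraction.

Load 1 — uniform load w=4 kN/m over full span:
  M_1 = wx(L-x)/2 = 4·(12/5)·(6-(12/5))/2 = 432/25 kN·m
Load 2 — point force P=-13 kN at a=3 m (b=L-a=3):
  M_2 = Pbx/L  [x≤a] = (-13)·3·(12/5)/6 = -78/5 kN·m
Superposition: M = Σ M_i = 42/25 kN·m ≈ 1.680000 kN·m

M(12/5) = 42/25 kN·m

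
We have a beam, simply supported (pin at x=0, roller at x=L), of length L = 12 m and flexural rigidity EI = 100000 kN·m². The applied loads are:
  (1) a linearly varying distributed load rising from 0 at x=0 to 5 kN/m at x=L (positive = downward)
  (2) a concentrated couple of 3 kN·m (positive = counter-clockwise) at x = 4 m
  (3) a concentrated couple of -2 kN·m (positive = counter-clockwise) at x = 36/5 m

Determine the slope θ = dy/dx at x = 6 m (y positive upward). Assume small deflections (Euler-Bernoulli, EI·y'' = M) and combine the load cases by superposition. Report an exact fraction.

Load 1 — triangular load w₀=5 kN/m (0→w₀ over full span):
  θ_1 = -w₀(7L⁴-30L²x²+15x⁴)/(360LEI) = -5·(7·12⁴-30·12²·6²+15·6⁴)/(360·12·100000) = -21/200000 rad
Load 2 — applied couple M₀=3 kN·m at a=4 m (b=L-a=8):
  θ_2 = (M₀x²/(2L)-M₀(x-a)+C₁)/EI  [x>a] with C₁=M₀(3b²-L²)/(6L)=2 = (3·6²/(2·12)-3·(6-4)+2)/100000 = 1/200000 rad
Load 3 — applied couple M₀=-2 kN·m at a=36/5 m (b=L-a=24/5):
  θ_3 = (M₀x²/(2L)+C₁)/EI  [x≤a] with C₁=M₀(3b²-L²)/(6L)=52/25 = ((-2)·6²/(2·12)+(52/25))/100000 = -23/2500000 rad
Superposition: θ = Σ θ_i = -273/2500000 rad ≈ -0.000109 rad

θ(6) = -273/2500000 rad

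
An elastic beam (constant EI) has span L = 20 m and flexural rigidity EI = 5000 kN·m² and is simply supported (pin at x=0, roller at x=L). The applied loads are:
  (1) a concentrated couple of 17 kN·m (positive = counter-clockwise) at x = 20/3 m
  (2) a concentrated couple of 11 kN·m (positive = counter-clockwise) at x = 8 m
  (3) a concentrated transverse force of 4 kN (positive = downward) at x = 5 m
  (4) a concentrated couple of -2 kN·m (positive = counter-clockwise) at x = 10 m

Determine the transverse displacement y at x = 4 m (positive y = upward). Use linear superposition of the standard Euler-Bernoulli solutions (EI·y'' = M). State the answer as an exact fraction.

Load 1 — applied couple M₀=17 kN·m at a=20/3 m (b=L-a=40/3):
  y_1 = (M₀x³/(6L)+C₁x)/EI  [x≤a] with C₁=M₀(3b²-L²)/(6L)=170/9 = (17·4³/(6·20)+(170/9)·4)/5000 = 476/28125 m
Load 2 — applied couple M₀=11 kN·m at a=8 m (b=L-a=12):
  y_2 = (M₀x³/(6L)+C₁x)/EI  [x≤a] with C₁=M₀(3b²-L²)/(6L)=44/15 = (11·4³/(6·20)+(44/15)·4)/5000 = 11/3125 m
Load 3 — point force P=4 kN at a=5 m (b=L-a=15):
  y_3 = -Pbx(L²-b²-x²)/(6LEI)  [x≤a] = -4·15·4·(20²-15²-4²)/(6·20·5000) = -159/2500 m
Load 4 — applied couple M₀=-2 kN·m at a=10 m (b=L-a=10):
  y_4 = (M₀x³/(6L)+C₁x)/EI  [x≤a] with C₁=M₀(3b²-L²)/(6L)=5/3 = ((-2)·4³/(6·20)+(5/3)·4)/5000 = 7/6250 m
Superposition: y = Σ y_i = -4729/112500 m ≈ -0.042036 m

y(4) = -4729/112500 m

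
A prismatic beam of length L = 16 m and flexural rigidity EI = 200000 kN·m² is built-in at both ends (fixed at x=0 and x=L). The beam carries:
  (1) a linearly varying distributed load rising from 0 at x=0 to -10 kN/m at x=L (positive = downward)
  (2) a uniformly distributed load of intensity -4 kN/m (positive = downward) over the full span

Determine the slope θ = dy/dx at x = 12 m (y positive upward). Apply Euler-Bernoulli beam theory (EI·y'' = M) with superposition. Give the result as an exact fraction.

θ(12) = -73/50000 rad

Load 1 — triangular load w₀=-10 kN/m (0→w₀ over full span):
  θ_1 = -w₀(2x(L-x)(L-2x)(x+2L)+x²(L-x)²)/(120LEI) = -(-10)·(2·12·(16-12)·(16-2·12)·(12+2·16)+12²·(16-12)²)/(120·16·200000) = -41/50000 rad
Load 2 — uniform load w=-4 kN/m over full span:
  θ_2 = -wx(L-x)(L-2x)/(12EI) = -(-4)·12·(16-12)·(16-2·12)/(12·200000) = -2/3125 rad
Superposition: θ = Σ θ_i = -73/50000 rad ≈ -0.001460 rad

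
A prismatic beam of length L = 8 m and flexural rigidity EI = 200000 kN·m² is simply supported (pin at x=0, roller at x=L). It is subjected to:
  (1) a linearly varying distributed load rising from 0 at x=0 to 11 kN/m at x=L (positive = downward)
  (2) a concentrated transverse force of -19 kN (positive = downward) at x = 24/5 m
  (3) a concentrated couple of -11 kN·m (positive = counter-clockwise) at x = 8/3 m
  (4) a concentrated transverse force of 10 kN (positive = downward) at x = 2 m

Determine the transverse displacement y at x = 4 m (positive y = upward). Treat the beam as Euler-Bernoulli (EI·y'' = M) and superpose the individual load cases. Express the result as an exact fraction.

Load 1 — triangular load w₀=11 kN/m (0→w₀ over full span):
  y_1 = -w₀x(7L⁴-10L²x²+3x⁴)/(360LEI) = -11·4·(7·8⁴-10·8²·4²+3·4⁴)/(360·8·200000) = -11/7500 m
Load 2 — point force P=-19 kN at a=24/5 m (b=L-a=16/5):
  y_2 = -Pbx(L²-b²-x²)/(6LEI)  [x≤a] = -(-19)·(16/5)·4·(8²-(16/5)²-4²)/(6·8·200000) = 1121/1171875 m
Load 3 — applied couple M₀=-11 kN·m at a=8/3 m (b=L-a=16/3):
  y_3 = (M₀x³/(6L)-M₀(x-a)²/2+C₁x)/EI  [x>a] with C₁=M₀(3b²-L²)/(6L)=-44/9 = ((-11)·4³/(6·8)-(-11)·(4-(8/3))²/2+(-44/9)·4)/200000 = -11/90000 m
Load 4 — point force P=10 kN at a=2 m (b=L-a=6):
  y_4 = -Pa(L-x)(2Lx-a²-x²)/(6LEI)  [x>a] = -10·2·(8-4)·(2·8·4-2²-4²)/(6·8·200000) = -11/30000 m
Superposition: y = Σ y_i = -3512/3515625 m ≈ -0.000999 m

y(4) = -3512/3515625 m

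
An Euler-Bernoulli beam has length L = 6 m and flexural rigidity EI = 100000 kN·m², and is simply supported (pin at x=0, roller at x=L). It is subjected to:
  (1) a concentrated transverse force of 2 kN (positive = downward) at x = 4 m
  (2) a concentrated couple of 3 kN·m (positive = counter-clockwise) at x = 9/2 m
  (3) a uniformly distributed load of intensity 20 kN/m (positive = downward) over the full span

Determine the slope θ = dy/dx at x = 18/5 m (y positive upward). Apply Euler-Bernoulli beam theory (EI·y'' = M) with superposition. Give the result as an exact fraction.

θ(18/5) = 197449/360000000 rad

Load 1 — point force P=2 kN at a=4 m (b=L-a=2):
  θ_1 = -Pb(L²-b²-3x²)/(6LEI)  [x≤a] = -2·2·(6²-2²-3·(18/5)²)/(6·6·100000) = 43/5625000 rad
Load 2 — applied couple M₀=3 kN·m at a=9/2 m (b=L-a=3/2):
  θ_2 = (M₀x²/(2L)+C₁)/EI  [x≤a] with C₁=M₀(3b²-L²)/(6L)=-39/16 = (3·(18/5)²/(2·6)+(-39/16))/100000 = 321/40000000 rad
Load 3 — uniform load w=20 kN/m over full span:
  θ_3 = -w(L³-6Lx²+4x³)/(24EI) = -20·(6³-6·6·(18/5)²+4·(18/5)³)/(24·100000) = 333/625000 rad
Superposition: θ = Σ θ_i = 197449/360000000 rad ≈ 0.000548 rad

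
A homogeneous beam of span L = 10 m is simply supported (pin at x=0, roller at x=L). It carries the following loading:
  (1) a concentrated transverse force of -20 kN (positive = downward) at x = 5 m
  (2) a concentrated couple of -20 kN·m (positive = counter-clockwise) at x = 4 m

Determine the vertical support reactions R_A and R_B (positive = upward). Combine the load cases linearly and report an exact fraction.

R_A = -12 kN, R_B = -8 kN

Load 1 — point force P=-20 kN at a=5 m (b=L-a=5):
  R_A = Pb/L = (-20)·5/10 = -10 kN
  R_B = Pa/L = (-20)·5/10 = -10 kN
Load 2 — applied couple M₀=-20 kN·m at a=4 m (b=L-a=6):
  R_A = M₀/L = (-20)/10 = -2 kN
  R_B = -M₀/L = -(-20)/10 = 2 kN
Superposition: R_A = -12 kN, R_B = -8 kN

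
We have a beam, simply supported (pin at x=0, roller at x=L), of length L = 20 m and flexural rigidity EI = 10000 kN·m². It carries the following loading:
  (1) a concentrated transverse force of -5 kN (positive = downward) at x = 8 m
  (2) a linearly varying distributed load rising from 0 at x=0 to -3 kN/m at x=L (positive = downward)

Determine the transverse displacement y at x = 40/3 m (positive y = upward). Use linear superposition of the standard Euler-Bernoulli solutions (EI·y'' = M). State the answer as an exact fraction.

y(40/3) = 10468/30375 m

Load 1 — point force P=-5 kN at a=8 m (b=L-a=12):
  y_1 = -Pa(L-x)(2Lx-a²-x²)/(6LEI)  [x>a] = -(-5)·8·(20-(40/3))·(2·20·(40/3)-8²-(40/3)²)/(6·20·10000) = 656/10125 m
Load 2 — triangular load w₀=-3 kN/m (0→w₀ over full span):
  y_2 = -w₀x(7L⁴-10L²x²+3x⁴)/(360LEI) = -(-3)·(40/3)·(7·20⁴-10·20²·(40/3)²+3·(40/3)⁴)/(360·20·10000) = 68/243 m
Superposition: y = Σ y_i = 10468/30375 m ≈ 0.344626 m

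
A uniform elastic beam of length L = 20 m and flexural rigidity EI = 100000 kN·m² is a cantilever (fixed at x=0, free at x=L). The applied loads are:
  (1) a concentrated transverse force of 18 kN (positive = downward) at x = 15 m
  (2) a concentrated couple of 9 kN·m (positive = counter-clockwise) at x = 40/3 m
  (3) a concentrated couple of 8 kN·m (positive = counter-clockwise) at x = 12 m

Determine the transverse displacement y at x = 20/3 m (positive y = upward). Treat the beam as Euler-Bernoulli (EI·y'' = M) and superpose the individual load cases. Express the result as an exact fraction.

Load 1 — point force P=18 kN at a=15 m (b=L-a=5):
  y_1 = -Px²(3a-x)/(6EI)  [x≤a] = -18·(20/3)²·(3·15-(20/3))/(6·100000) = -23/450 m
Load 2 — applied couple M₀=9 kN·m at a=40/3 m (b=L-a=20/3):
  y_2 = M₀x²/(2EI)  [x≤a] = 9·(20/3)²/(2·100000) = 1/500 m
Load 3 — applied couple M₀=8 kN·m at a=12 m (b=L-a=8):
  y_3 = M₀x²/(2EI)  [x≤a] = 8·(20/3)²/(2·100000) = 2/1125 m
Superposition: y = Σ y_i = -71/1500 m ≈ -0.047333 m

y(20/3) = -71/1500 m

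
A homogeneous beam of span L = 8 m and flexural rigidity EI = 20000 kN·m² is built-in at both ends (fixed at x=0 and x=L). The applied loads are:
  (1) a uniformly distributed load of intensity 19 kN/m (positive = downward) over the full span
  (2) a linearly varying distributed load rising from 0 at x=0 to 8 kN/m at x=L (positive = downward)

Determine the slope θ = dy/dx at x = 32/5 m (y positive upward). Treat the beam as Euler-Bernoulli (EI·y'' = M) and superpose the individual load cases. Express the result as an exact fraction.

θ(32/5) = 5584/1171875 rad

Load 1 — uniform load w=19 kN/m over full span:
  θ_1 = -wx(L-x)(L-2x)/(12EI) = -19·(32/5)·(8-(32/5))·(8-2·(32/5))/(12·20000) = 304/78125 rad
Load 2 — triangular load w₀=8 kN/m (0→w₀ over full span):
  θ_2 = -w₀(2x(L-x)(L-2x)(x+2L)+x²(L-x)²)/(120LEI) = -8·(2·(32/5)·(8-(32/5))·(8-2·(32/5))·((32/5)+2·8)+(32/5)²·(8-(32/5))²)/(120·8·20000) = 1024/1171875 rad
Superposition: θ = Σ θ_i = 5584/1171875 rad ≈ 0.004765 rad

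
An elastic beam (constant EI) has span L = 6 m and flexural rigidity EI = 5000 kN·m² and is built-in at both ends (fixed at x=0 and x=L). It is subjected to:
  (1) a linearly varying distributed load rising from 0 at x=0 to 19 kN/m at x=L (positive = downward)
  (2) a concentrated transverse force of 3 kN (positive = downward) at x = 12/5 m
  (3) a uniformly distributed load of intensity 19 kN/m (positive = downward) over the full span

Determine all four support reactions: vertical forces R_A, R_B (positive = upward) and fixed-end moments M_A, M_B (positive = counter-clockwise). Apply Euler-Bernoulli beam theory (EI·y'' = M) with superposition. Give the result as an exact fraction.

R_A = 19011/250 kN, M_A = 10299/125 kN·m, R_B = 24489/250 kN, M_B = -11616/125 kN·m

Load 1 — triangular load w₀=19 kN/m (0→w₀ over full span):
  R_A = 3w₀L/20 = 3·19·6/20 = 171/10 kN
  M_A = w₀L²/30 = 19·6²/30 = 114/5 kN·m
  R_B = 7w₀L/20 = 7·19·6/20 = 399/10 kN
  M_B = -w₀L²/20 = -19·6²/20 = -171/5 kN·m
Load 2 — point force P=3 kN at a=12/5 m (b=L-a=18/5):
  R_A = Pb²(3a+b)/L³ = 3·(18/5)²·(3·(12/5)+(18/5))/6³ = 243/125 kN
  M_A = Pab²/L² = 3·(12/5)·(18/5)²/6² = 324/125 kN·m
  R_B = Pa²(a+3b)/L³ = 3·(12/5)²·((12/5)+3·(18/5))/6³ = 132/125 kN
  M_B = -Pa²b/L² = -3·(12/5)²·(18/5)/6² = -216/125 kN·m
Load 3 — uniform load w=19 kN/m over full span:
  R_A = wL/2 = 19·6/2 = 57 kN
  M_A = wL²/12 = 19·6²/12 = 57 kN·m
  R_B = wL/2 = 19·6/2 = 57 kN
  M_B = -wL²/12 = -19·6²/12 = -57 kN·m
Superposition: R_A = 19011/250 kN, M_A = 10299/125 kN·m, R_B = 24489/250 kN, M_B = -11616/125 kN·m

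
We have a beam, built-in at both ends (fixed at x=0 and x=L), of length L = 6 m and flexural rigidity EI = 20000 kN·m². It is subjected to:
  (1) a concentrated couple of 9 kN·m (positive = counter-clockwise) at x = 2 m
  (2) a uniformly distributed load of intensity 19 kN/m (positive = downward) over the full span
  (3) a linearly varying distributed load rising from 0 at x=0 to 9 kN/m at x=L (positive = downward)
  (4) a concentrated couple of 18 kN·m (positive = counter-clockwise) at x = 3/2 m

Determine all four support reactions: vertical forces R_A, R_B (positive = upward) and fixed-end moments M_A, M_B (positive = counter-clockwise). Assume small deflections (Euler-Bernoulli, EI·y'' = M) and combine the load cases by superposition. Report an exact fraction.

Load 1 — applied couple M₀=9 kN·m at a=2 m (b=L-a=4):
  R_A = 6M₀ab/L³ = 6·9·2·4/6³ = 2 kN
  M_A = M₀b(2a-b)/L² = 9·4·(2·2-4)/6² = 0 kN·m
  R_B = -6M₀ab/L³ = -6·9·2·4/6³ = -2 kN
  M_B = M₀a(2b-a)/L² = 9·2·(2·4-2)/6² = 3 kN·m
Load 2 — uniform load w=19 kN/m over full span:
  R_A = wL/2 = 19·6/2 = 57 kN
  M_A = wL²/12 = 19·6²/12 = 57 kN·m
  R_B = wL/2 = 19·6/2 = 57 kN
  M_B = -wL²/12 = -19·6²/12 = -57 kN·m
Load 3 — triangular load w₀=9 kN/m (0→w₀ over full span):
  R_A = 3w₀L/20 = 3·9·6/20 = 81/10 kN
  M_A = w₀L²/30 = 9·6²/30 = 54/5 kN·m
  R_B = 7w₀L/20 = 7·9·6/20 = 189/10 kN
  M_B = -w₀L²/20 = -9·6²/20 = -81/5 kN·m
Load 4 — applied couple M₀=18 kN·m at a=3/2 m (b=L-a=9/2):
  R_A = 6M₀ab/L³ = 6·18·(3/2)·(9/2)/6³ = 27/8 kN
  M_A = M₀b(2a-b)/L² = 18·(9/2)·(2·(3/2)-(9/2))/6² = -27/8 kN·m
  R_B = -6M₀ab/L³ = -6·18·(3/2)·(9/2)/6³ = -27/8 kN
  M_B = M₀a(2b-a)/L² = 18·(3/2)·(2·(9/2)-(3/2))/6² = 45/8 kN·m
Superposition: R_A = 2819/40 kN, M_A = 2577/40 kN·m, R_B = 2821/40 kN, M_B = -2583/40 kN·m

R_A = 2819/40 kN, M_A = 2577/40 kN·m, R_B = 2821/40 kN, M_B = -2583/40 kN·m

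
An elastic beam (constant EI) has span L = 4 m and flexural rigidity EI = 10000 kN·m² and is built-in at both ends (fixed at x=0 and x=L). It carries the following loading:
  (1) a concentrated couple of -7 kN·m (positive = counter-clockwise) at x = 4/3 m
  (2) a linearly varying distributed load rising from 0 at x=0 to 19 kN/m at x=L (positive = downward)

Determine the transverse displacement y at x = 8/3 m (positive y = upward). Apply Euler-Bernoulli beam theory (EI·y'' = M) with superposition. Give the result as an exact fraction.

y(8/3) = -2957/4556250 m

Load 1 — applied couple M₀=-7 kN·m at a=4/3 m (b=L-a=8/3):
  y_1 = (R_Ax³/6 - M_Ax²/2 - M₀(x-a)²/2)/EI  [x>a] with R_A=-7/3, M_A=0 = ((-7/3)·(8/3)³/6 - 0·(8/3)²/2 - (-7)·((8/3)-(4/3))²/2)/10000 = -7/60750 m
Load 2 — triangular load w₀=19 kN/m (0→w₀ over full span):
  y_2 = -w₀x²(L-x)²(x+2L)/(120LEI) = -19·(8/3)²·(4-(8/3))²·((8/3)+2·4)/(120·4·10000) = -1216/2278125 m
Superposition: y = Σ y_i = -2957/4556250 m ≈ -0.000649 m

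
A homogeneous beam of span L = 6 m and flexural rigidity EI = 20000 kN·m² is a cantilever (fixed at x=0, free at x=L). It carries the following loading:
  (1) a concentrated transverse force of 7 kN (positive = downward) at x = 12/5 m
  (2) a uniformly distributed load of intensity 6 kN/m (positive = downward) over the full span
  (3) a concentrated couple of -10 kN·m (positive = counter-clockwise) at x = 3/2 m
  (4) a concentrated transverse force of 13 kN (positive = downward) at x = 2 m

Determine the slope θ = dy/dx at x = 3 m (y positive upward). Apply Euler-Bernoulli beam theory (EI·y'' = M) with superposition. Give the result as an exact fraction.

Load 1 — point force P=7 kN at a=12/5 m (b=L-a=18/5):
  θ_1 = -Pa²/(2EI)  [x>a] = -7·(12/5)²/(2·20000) = -63/62500 rad
Load 2 — uniform load w=6 kN/m over full span:
  θ_2 = -wx(x²-3Lx+3L²)/(6EI) = -6·3·(3²-3·6·3+3·6²)/(6·20000) = -189/20000 rad
Load 3 — applied couple M₀=-10 kN·m at a=3/2 m (b=L-a=9/2):
  θ_3 = M₀a/EI  [x>a] = (-10)·(3/2)/20000 = -3/4000 rad
Load 4 — point force P=13 kN at a=2 m (b=L-a=4):
  θ_4 = -Pa²/(2EI)  [x>a] = -13·2²/(2·20000) = -13/10000 rad
Superposition: θ = Σ θ_i = -3127/250000 rad ≈ -0.012508 rad

θ(3) = -3127/250000 rad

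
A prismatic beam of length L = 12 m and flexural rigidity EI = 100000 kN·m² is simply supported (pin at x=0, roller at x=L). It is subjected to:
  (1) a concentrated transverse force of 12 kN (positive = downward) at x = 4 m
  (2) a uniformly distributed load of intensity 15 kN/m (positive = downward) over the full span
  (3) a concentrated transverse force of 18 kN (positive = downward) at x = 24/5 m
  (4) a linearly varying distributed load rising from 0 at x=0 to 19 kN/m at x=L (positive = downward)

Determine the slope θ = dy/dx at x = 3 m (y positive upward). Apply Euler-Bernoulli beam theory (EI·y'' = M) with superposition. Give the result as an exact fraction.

Load 1 — point force P=12 kN at a=4 m (b=L-a=8):
  θ_1 = -Pb(L²-b²-3x²)/(6LEI)  [x≤a] = -12·8·(12²-8²-3·3²)/(6·12·100000) = -53/75000 rad
Load 2 — uniform load w=15 kN/m over full span:
  θ_2 = -w(L³-6Lx²+4x³)/(24EI) = -15·(12³-6·12·3²+4·3³)/(24·100000) = -297/40000 rad
Load 3 — point force P=18 kN at a=24/5 m (b=L-a=36/5):
  θ_3 = -Pb(L²-b²-3x²)/(6LEI)  [x≤a] = -18·(36/5)·(12²-(36/5)²-3·3²)/(6·12·100000) = -14661/12500000 rad
Load 4 — triangular load w₀=19 kN/m (0→w₀ over full span):
  θ_4 = -w₀(7L⁴-30L²x²+15x⁴)/(360LEI) = -19·(7·12⁴-30·12²·3²+15·3⁴)/(360·12·100000) = -75639/16000000 rad
Superposition: θ = Σ θ_i = -16838381/1200000000 rad ≈ -0.014032 rad

θ(3) = -16838381/1200000000 rad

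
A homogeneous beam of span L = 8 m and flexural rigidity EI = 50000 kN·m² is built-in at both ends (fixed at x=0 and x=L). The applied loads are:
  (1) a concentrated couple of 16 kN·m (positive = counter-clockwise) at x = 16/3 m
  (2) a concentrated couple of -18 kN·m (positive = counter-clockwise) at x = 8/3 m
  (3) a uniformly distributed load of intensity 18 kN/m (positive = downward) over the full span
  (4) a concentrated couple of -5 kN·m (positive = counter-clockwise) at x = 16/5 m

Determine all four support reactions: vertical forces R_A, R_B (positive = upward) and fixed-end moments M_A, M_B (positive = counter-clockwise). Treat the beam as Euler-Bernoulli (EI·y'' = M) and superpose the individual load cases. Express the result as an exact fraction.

R_A = 2123/30 kN, M_A = 1511/15 kN·m, R_B = 2197/30 kN, M_B = -518/5 kN·m

Load 1 — applied couple M₀=16 kN·m at a=16/3 m (b=L-a=8/3):
  R_A = 6M₀ab/L³ = 6·16·(16/3)·(8/3)/8³ = 8/3 kN
  M_A = M₀b(2a-b)/L² = 16·(8/3)·(2·(16/3)-(8/3))/8² = 16/3 kN·m
  R_B = -6M₀ab/L³ = -6·16·(16/3)·(8/3)/8³ = -8/3 kN
  M_B = M₀a(2b-a)/L² = 16·(16/3)·(2·(8/3)-(16/3))/8² = 0 kN·m
Load 2 — applied couple M₀=-18 kN·m at a=8/3 m (b=L-a=16/3):
  R_A = 6M₀ab/L³ = 6·(-18)·(8/3)·(16/3)/8³ = -3 kN
  M_A = M₀b(2a-b)/L² = (-18)·(16/3)·(2·(8/3)-(16/3))/8² = 0 kN·m
  R_B = -6M₀ab/L³ = -6·(-18)·(8/3)·(16/3)/8³ = 3 kN
  M_B = M₀a(2b-a)/L² = (-18)·(8/3)·(2·(16/3)-(8/3))/8² = -6 kN·m
Load 3 — uniform load w=18 kN/m over full span:
  R_A = wL/2 = 18·8/2 = 72 kN
  M_A = wL²/12 = 18·8²/12 = 96 kN·m
  R_B = wL/2 = 18·8/2 = 72 kN
  M_B = -wL²/12 = -18·8²/12 = -96 kN·m
Load 4 — applied couple M₀=-5 kN·m at a=16/5 m (b=L-a=24/5):
  R_A = 6M₀ab/L³ = 6·(-5)·(16/5)·(24/5)/8³ = -9/10 kN
  M_A = M₀b(2a-b)/L² = (-5)·(24/5)·(2·(16/5)-(24/5))/8² = -3/5 kN·m
  R_B = -6M₀ab/L³ = -6·(-5)·(16/5)·(24/5)/8³ = 9/10 kN
  M_B = M₀a(2b-a)/L² = (-5)·(16/5)·(2·(24/5)-(16/5))/8² = -8/5 kN·m
Superposition: R_A = 2123/30 kN, M_A = 1511/15 kN·m, R_B = 2197/30 kN, M_B = -518/5 kN·m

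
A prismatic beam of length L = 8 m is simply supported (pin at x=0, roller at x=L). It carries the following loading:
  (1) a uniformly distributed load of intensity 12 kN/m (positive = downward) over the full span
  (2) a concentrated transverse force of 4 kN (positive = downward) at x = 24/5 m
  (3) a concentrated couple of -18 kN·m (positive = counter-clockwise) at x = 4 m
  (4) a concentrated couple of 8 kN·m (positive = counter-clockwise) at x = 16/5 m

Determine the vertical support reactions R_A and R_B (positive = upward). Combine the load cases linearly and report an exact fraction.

R_A = 967/20 kN, R_B = 1033/20 kN

Load 1 — uniform load w=12 kN/m over full span:
  R_A = wL/2 = 12·8/2 = 48 kN
  R_B = wL/2 = 12·8/2 = 48 kN
Load 2 — point force P=4 kN at a=24/5 m (b=L-a=16/5):
  R_A = Pb/L = 4·(16/5)/8 = 8/5 kN
  R_B = Pa/L = 4·(24/5)/8 = 12/5 kN
Load 3 — applied couple M₀=-18 kN·m at a=4 m (b=L-a=4):
  R_A = M₀/L = (-18)/8 = -9/4 kN
  R_B = -M₀/L = -(-18)/8 = 9/4 kN
Load 4 — applied couple M₀=8 kN·m at a=16/5 m (b=L-a=24/5):
  R_A = M₀/L = 8/8 = 1 kN
  R_B = -M₀/L = -8/8 = -1 kN
Superposition: R_A = 967/20 kN, R_B = 1033/20 kN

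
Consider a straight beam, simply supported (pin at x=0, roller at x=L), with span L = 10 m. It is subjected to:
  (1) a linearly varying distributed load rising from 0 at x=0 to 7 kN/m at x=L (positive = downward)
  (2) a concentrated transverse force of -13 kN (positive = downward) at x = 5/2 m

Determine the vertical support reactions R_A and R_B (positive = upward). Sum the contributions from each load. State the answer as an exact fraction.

Load 1 — triangular load w₀=7 kN/m (0→w₀ over full span):
  R_A = w₀L/6 = 7·10/6 = 35/3 kN
  R_B = w₀L/3 = 7·10/3 = 70/3 kN
Load 2 — point force P=-13 kN at a=5/2 m (b=L-a=15/2):
  R_A = Pb/L = (-13)·(15/2)/10 = -39/4 kN
  R_B = Pa/L = (-13)·(5/2)/10 = -13/4 kN
Superposition: R_A = 23/12 kN, R_B = 241/12 kN

R_A = 23/12 kN, R_B = 241/12 kN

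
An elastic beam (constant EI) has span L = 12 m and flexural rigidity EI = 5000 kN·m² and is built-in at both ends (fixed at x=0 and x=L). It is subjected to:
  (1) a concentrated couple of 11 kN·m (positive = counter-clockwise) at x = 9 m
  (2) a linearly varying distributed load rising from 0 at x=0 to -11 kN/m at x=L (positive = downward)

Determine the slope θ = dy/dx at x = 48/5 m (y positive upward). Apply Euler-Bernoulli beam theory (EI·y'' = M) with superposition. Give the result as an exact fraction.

θ(48/5) = -22869/1562500 rad

Load 1 — applied couple M₀=11 kN·m at a=9 m (b=L-a=3):
  θ_1 = (R_Ax²/2 - M_Ax - M₀(x-a))/EI  [x>a] with R_A=33/32, M_A=55/16 = ((33/32)·(48/5)²/2 - (55/16)·(48/5) - 11·((48/5)-9))/5000 = 99/62500 rad
Load 2 — triangular load w₀=-11 kN/m (0→w₀ over full span):
  θ_2 = -w₀(2x(L-x)(L-2x)(x+2L)+x²(L-x)²)/(120LEI) = -(-11)·(2·(48/5)·(12-(48/5))·(12-2·(48/5))·((48/5)+2·12)+(48/5)²·(12-(48/5))²)/(120·12·5000) = -6336/390625 rad
Superposition: θ = Σ θ_i = -22869/1562500 rad ≈ -0.014636 rad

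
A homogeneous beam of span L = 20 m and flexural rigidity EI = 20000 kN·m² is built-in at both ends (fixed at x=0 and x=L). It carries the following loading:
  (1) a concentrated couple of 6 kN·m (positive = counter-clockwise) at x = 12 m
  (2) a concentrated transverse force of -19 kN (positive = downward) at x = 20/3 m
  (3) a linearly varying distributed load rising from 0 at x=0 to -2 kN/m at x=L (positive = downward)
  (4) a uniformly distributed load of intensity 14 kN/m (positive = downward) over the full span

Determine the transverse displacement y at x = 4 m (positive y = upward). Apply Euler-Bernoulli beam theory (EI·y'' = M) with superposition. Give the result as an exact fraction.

Load 1 — applied couple M₀=6 kN·m at a=12 m (b=L-a=8):
  y_1 = (R_Ax³/6 - M_Ax²/2)/EI  [x≤a] with R_A=54/125, M_A=48/25 = ((54/125)·4³/6 - (48/25)·4²/2)/20000 = -42/78125 m
Load 2 — point force P=-19 kN at a=20/3 m (b=L-a=40/3):
  y_2 = -Pb²x²(3aL-(3a+b)x)/(6L³EI)  [x≤a] = -(-19)·(40/3)²·4²·(3·(20/3)·20-(3·(20/3)+(40/3))·4)/(6·20³·20000) = 152/10125 m
Load 3 — triangular load w₀=-2 kN/m (0→w₀ over full span):
  y_3 = -w₀x²(L-x)²(x+2L)/(120LEI) = -(-2)·4²·(20-4)²·(4+2·20)/(120·20·20000) = 352/46875 m
Load 4 — uniform load w=14 kN/m over full span:
  y_4 = -wx²(L-x)²/(24EI) = -14·4²·(20-4)²/(24·20000) = -224/1875 m
Superposition: y = Σ y_i = -616882/6328125 m ≈ -0.097483 m

y(4) = -616882/6328125 m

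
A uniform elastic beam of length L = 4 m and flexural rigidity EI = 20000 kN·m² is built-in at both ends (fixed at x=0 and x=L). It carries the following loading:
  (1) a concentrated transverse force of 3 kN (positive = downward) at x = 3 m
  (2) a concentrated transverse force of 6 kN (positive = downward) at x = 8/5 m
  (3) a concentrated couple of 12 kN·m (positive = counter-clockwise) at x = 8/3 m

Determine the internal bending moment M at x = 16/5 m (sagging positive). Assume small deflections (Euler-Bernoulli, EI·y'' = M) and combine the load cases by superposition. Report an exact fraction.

M(16/5) = -34769/10000 kN·m

Load 1 — point force P=3 kN at a=3 m (b=L-a=1):
  M_1 = Pa²(a+3b)(L-x)/L³ - Pa²b/L²  [x>a] = 3·3²·(3+3·1)·(4-(16/5))/4³ - 3·3²·1/4² = 27/80 kN·m
Load 2 — point force P=6 kN at a=8/5 m (b=L-a=12/5):
  M_2 = Pa²(a+3b)(L-x)/L³ - Pa²b/L²  [x>a] = 6·(8/5)²·((8/5)+3·(12/5))·(4-(16/5))/4³ - 6·(8/5)²·(12/5)/4² = -384/625 kN·m
Load 3 — applied couple M₀=12 kN·m at a=8/3 m (b=L-a=4/3):
  M_3 = R_Ax - M_A - M₀  [x>a] with R_A=4, M_A=4 = 4·(16/5) - 4 - 12 = -16/5 kN·m
Superposition: M = Σ M_i = -34769/10000 kN·m ≈ -3.476900 kN·m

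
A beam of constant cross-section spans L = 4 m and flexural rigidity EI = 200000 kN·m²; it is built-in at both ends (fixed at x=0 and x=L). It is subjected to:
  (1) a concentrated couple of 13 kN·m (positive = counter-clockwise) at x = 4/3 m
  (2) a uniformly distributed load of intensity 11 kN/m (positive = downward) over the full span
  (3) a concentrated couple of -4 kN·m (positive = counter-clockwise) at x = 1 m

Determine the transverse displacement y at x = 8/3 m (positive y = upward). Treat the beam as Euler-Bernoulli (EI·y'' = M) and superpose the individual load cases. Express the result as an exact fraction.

Load 1 — applied couple M₀=13 kN·m at a=4/3 m (b=L-a=8/3):
  y_1 = (R_Ax³/6 - M_Ax²/2 - M₀(x-a)²/2)/EI  [x>a] with R_A=13/3, M_A=0 = ((13/3)·(8/3)³/6 - 0·(8/3)²/2 - 13·((8/3)-(4/3))²/2)/200000 = 13/1215000 m
Load 2 — uniform load w=11 kN/m over full span:
  y_2 = -wx²(L-x)²/(24EI) = -11·(8/3)²·(4-(8/3))²/(24·200000) = -22/759375 m
Load 3 — applied couple M₀=-4 kN·m at a=1 m (b=L-a=3):
  y_3 = (R_Ax³/6 - M_Ax²/2 - M₀(x-a)²/2)/EI  [x>a] with R_A=-9/8, M_A=3/4 = ((-9/8)·(8/3)³/6 - (3/4)·(8/3)²/2 - (-4)·((8/3)-1)²/2)/200000 = -1/300000 m
Superposition: y = Σ y_i = -7/324000 m ≈ -0.000022 m

y(8/3) = -7/324000 m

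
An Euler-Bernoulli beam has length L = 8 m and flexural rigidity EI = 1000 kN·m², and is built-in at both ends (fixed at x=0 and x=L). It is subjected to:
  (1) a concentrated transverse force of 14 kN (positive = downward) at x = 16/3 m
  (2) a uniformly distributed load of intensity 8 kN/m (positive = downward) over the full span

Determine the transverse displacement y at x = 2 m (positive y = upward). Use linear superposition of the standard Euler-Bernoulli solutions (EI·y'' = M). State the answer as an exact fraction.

Load 1 — point force P=14 kN at a=16/3 m (b=L-a=8/3):
  y_1 = -Pb²x²(3aL-(3a+b)x)/(6L³EI)  [x≤a] = -14·(8/3)²·2²·(3·(16/3)·8-(3·(16/3)+(8/3))·2)/(6·8³·1000) = -119/10125 m
Load 2 — uniform load w=8 kN/m over full span:
  y_2 = -wx²(L-x)²/(24EI) = -8·2²·(8-2)²/(24·1000) = -6/125 m
Superposition: y = Σ y_i = -121/2025 m ≈ -0.059753 m

y(2) = -121/2025 m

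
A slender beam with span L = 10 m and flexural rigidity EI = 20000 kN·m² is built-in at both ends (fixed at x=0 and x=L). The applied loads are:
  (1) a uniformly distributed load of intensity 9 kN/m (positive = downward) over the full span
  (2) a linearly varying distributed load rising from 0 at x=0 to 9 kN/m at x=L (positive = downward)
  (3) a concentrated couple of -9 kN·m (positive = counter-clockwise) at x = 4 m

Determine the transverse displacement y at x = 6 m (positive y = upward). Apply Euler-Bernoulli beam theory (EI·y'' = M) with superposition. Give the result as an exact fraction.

y(6) = -2637/156250 m

Load 1 — uniform load w=9 kN/m over full span:
  y_1 = -wx²(L-x)²/(24EI) = -9·6²·(10-6)²/(24·20000) = -27/2500 m
Load 2 — triangular load w₀=9 kN/m (0→w₀ over full span):
  y_2 = -w₀x²(L-x)²(x+2L)/(120LEI) = -9·6²·(10-6)²·(6+2·10)/(120·10·20000) = -351/62500 m
Load 3 — applied couple M₀=-9 kN·m at a=4 m (b=L-a=6):
  y_3 = (R_Ax³/6 - M_Ax²/2 - M₀(x-a)²/2)/EI  [x>a] with R_A=-162/125, M_A=-27/25 = ((-162/125)·6³/6 - (-27/25)·6²/2 - (-9)·(6-4)²/2)/20000 = -36/78125 m
Superposition: y = Σ y_i = -2637/156250 m ≈ -0.016877 m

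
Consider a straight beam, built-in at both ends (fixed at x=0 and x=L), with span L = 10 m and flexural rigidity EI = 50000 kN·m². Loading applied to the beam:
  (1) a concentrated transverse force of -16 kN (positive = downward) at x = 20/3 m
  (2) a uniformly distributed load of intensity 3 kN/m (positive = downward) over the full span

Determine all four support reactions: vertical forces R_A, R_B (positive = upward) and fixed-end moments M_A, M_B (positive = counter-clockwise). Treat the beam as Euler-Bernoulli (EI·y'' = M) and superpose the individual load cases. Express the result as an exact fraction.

Load 1 — point force P=-16 kN at a=20/3 m (b=L-a=10/3):
  R_A = Pb²(3a+b)/L³ = (-16)·(10/3)²·(3·(20/3)+(10/3))/10³ = -112/27 kN
  M_A = Pab²/L² = (-16)·(20/3)·(10/3)²/10² = -320/27 kN·m
  R_B = Pa²(a+3b)/L³ = (-16)·(20/3)²·((20/3)+3·(10/3))/10³ = -320/27 kN
  M_B = -Pa²b/L² = -(-16)·(20/3)²·(10/3)/10² = 640/27 kN·m
Load 2 — uniform load w=3 kN/m over full span:
  R_A = wL/2 = 3·10/2 = 15 kN
  M_A = wL²/12 = 3·10²/12 = 25 kN·m
  R_B = wL/2 = 3·10/2 = 15 kN
  M_B = -wL²/12 = -3·10²/12 = -25 kN·m
Superposition: R_A = 293/27 kN, M_A = 355/27 kN·m, R_B = 85/27 kN, M_B = -35/27 kN·m

R_A = 293/27 kN, M_A = 355/27 kN·m, R_B = 85/27 kN, M_B = -35/27 kN·m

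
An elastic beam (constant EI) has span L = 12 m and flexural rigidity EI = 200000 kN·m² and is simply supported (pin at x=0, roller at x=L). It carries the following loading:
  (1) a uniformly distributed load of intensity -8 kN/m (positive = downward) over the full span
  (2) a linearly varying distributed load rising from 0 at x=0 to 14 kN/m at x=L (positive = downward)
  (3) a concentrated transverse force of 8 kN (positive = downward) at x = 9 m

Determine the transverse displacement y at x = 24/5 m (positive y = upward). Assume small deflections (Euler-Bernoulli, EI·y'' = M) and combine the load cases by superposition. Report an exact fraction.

y(24/5) = 217341/390625000 m

Load 1 — uniform load w=-8 kN/m over full span:
  y_1 = -wx(L³-2Lx²+x³)/(24EI) = -(-8)·(24/5)·(12³-2·12·(24/5)²+(24/5)³)/(24·200000) = 20088/1953125 m
Load 2 — triangular load w₀=14 kN/m (0→w₀ over full span):
  y_2 = -w₀x(7L⁴-10L²x²+3x⁴)/(360LEI) = -14·(24/5)·(7·12⁴-10·12²·(24/5)²+3·(24/5)⁴)/(360·12·200000) = -431298/48828125 m
Load 3 — point force P=8 kN at a=9 m (b=L-a=3):
  y_3 = -Pbx(L²-b²-x²)/(6LEI)  [x≤a] = -8·3·(24/5)·(12²-3²-(24/5)²)/(6·12·200000) = -2799/3125000 m
Superposition: y = Σ y_i = 217341/390625000 m ≈ 0.000556 m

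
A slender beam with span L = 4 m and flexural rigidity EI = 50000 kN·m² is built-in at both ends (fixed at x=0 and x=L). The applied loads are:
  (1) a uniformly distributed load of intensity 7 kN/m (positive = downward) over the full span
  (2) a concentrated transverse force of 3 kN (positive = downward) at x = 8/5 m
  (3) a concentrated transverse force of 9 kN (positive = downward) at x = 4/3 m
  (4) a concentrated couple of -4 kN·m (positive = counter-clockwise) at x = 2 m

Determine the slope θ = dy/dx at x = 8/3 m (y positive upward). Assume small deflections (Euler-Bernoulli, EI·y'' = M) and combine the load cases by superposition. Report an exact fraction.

θ(8/3) = 6131/63281250 rad

Load 1 — uniform load w=7 kN/m over full span:
  θ_1 = -wx(L-x)(L-2x)/(12EI) = -7·(8/3)·(4-(8/3))·(4-2·(8/3))/(12·50000) = 14/253125 rad
Load 2 — point force P=3 kN at a=8/5 m (b=L-a=12/5):
  θ_2 = Pa²(L-x)(2bL-(3b+a)(L-x))/(2L³EI)  [x>a] = 3·(8/5)²·(4-(8/3))·(2·(12/5)·4-(3·(12/5)+(8/5))·(4-(8/3)))/(2·4³·50000) = 14/1171875 rad
Load 3 — point force P=9 kN at a=4/3 m (b=L-a=8/3):
  θ_3 = Pa²(L-x)(2bL-(3b+a)(L-x))/(2L³EI)  [x>a] = 9·(4/3)²·(4-(8/3))·(2·(8/3)·4-(3·(8/3)+(4/3))·(4-(8/3)))/(2·4³·50000) = 1/33750 rad
Load 4 — applied couple M₀=-4 kN·m at a=2 m (b=L-a=2):
  θ_4 = (R_Ax²/2 - M_Ax - M₀(x-a))/EI  [x>a] with R_A=-3/2, M_A=-1 = ((-3/2)·(8/3)²/2 - (-1)·(8/3) - (-4)·((8/3)-2))/50000 = 0 rad
Superposition: θ = Σ θ_i = 6131/63281250 rad ≈ 0.000097 rad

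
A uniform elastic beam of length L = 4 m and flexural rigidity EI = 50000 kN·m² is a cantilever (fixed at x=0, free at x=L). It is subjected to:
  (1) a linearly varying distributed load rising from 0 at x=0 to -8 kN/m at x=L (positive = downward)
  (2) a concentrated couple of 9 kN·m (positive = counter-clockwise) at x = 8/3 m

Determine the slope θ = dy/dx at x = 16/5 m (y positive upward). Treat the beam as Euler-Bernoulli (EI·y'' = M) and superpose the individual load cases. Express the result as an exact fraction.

Load 1 — triangular load w₀=-8 kN/m (0→w₀ over full span):
  θ_1 = (w₀Lx²/4-w₀L²x/3-w₀x⁴/(24L))/EI = ((-8)·4·(16/5)²/4-(-8)·4²·(16/5)/3-(-8)·(16/5)⁴/(24·4))/50000 = 7424/5859375 rad
Load 2 — applied couple M₀=9 kN·m at a=8/3 m (b=L-a=4/3):
  θ_2 = M₀a/EI  [x>a] = 9·(8/3)/50000 = 3/6250 rad
Superposition: θ = Σ θ_i = 20473/11718750 rad ≈ 0.001747 rad

θ(16/5) = 20473/11718750 rad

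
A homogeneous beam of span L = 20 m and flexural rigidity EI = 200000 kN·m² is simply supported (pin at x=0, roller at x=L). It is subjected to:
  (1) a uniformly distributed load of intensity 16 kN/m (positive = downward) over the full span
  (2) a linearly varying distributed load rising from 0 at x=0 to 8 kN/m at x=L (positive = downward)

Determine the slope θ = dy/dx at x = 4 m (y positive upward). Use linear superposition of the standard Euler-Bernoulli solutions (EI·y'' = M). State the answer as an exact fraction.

θ(4) = -3698/140625 rad

Load 1 — uniform load w=16 kN/m over full span:
  θ_1 = -w(L³-6Lx²+4x³)/(24EI) = -16·(20³-6·20·4²+4·4³)/(24·200000) = -66/3125 rad
Load 2 — triangular load w₀=8 kN/m (0→w₀ over full span):
  θ_2 = -w₀(7L⁴-30L²x²+15x⁴)/(360LEI) = -8·(7·20⁴-30·20²·4²+15·4⁴)/(360·20·200000) = -728/140625 rad
Superposition: θ = Σ θ_i = -3698/140625 rad ≈ -0.026297 rad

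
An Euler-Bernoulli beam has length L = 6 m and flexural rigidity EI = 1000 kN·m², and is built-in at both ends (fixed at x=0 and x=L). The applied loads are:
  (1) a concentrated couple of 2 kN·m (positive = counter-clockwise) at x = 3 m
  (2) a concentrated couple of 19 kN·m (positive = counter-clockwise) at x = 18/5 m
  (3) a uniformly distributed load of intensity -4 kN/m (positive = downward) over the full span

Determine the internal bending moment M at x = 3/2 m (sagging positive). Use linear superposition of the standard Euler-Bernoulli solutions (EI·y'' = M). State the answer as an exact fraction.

Load 1 — applied couple M₀=2 kN·m at a=3 m (b=L-a=3):
  M_1 = R_Ax - M_A  [x≤a] with R_A=1/2, M_A=1/2 = (1/2)·(3/2) - (1/2) = 1/4 kN·m
Load 2 — applied couple M₀=19 kN·m at a=18/5 m (b=L-a=12/5):
  M_2 = R_Ax - M_A  [x≤a] with R_A=114/25, M_A=152/25 = (114/25)·(3/2) - (152/25) = 19/25 kN·m
Load 3 — uniform load w=-4 kN/m over full span:
  M_3 = wLx/2 - wL²/12 - wx²/2 = (-4)·6·(3/2)/2 - (-4)·6²/12 - (-4)·(3/2)²/2 = -3/2 kN·m
Superposition: M = Σ M_i = -49/100 kN·m ≈ -0.490000 kN·m

M(3/2) = -49/100 kN·m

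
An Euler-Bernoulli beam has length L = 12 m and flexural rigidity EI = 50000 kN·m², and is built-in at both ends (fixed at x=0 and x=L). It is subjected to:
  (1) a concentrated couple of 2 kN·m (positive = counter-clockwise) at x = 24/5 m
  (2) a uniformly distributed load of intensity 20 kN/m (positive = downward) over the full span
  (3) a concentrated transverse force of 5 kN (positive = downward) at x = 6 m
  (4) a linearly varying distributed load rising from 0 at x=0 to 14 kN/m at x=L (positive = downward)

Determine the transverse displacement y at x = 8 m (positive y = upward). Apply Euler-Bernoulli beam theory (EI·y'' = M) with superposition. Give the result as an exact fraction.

y(8) = -67651/2812500 m

Load 1 — applied couple M₀=2 kN·m at a=24/5 m (b=L-a=36/5):
  y_1 = (R_Ax³/6 - M_Ax²/2 - M₀(x-a)²/2)/EI  [x>a] with R_A=6/25, M_A=6/25 = ((6/25)·8³/6 - (6/25)·8²/2 - 2·(8-(24/5))²/2)/50000 = 4/78125 m
Load 2 — uniform load w=20 kN/m over full span:
  y_2 = -wx²(L-x)²/(24EI) = -20·8²·(12-8)²/(24·50000) = -32/1875 m
Load 3 — point force P=5 kN at a=6 m (b=L-a=6):
  y_3 = -Pa²(L-x)²(3bL-(3b+a)(L-x))/(6L³EI)  [x>a] = -5·6²·(12-8)²·(3·6·12-(3·6+6)·(12-8))/(6·12³·50000) = -1/1500 m
Load 4 — triangular load w₀=14 kN/m (0→w₀ over full span):
  y_4 = -w₀x²(L-x)²(x+2L)/(120LEI) = -14·8²·(12-8)²·(8+2·12)/(120·12·50000) = -896/140625 m
Superposition: y = Σ y_i = -67651/2812500 m ≈ -0.024054 m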